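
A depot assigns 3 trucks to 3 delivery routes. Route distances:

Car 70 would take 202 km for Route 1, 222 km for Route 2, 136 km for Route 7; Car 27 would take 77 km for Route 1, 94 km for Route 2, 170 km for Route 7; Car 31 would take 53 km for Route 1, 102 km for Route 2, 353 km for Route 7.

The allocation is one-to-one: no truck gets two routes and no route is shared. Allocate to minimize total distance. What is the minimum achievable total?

Min total: 283 km

This is the linear assignment problem.
Optimal: Car 70→Route 7 (136 km), Car 27→Route 2 (94 km), Car 31→Route 1 (53 km) — total 136+94+53 = 283 km.
Row-greedy (each truck in turn takes its cheapest remaining route) gives 315 km, worse by 32.
Every other assignment is strictly worse.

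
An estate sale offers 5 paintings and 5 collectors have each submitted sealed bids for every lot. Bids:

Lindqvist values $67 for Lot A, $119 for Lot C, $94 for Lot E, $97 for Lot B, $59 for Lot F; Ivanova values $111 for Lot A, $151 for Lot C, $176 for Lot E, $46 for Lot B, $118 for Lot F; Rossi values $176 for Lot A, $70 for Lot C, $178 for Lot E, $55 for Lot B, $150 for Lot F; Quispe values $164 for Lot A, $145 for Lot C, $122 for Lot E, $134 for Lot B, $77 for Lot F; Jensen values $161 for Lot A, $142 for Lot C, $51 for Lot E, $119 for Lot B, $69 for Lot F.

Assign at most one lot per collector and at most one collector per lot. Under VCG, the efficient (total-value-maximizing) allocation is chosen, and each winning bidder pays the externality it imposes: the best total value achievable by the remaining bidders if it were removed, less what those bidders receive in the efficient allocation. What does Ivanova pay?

Ivanova pays $28.

Efficient allocation: Lindqvist→Lot C ($119), Ivanova→Lot E ($176), Rossi→Lot F ($150), Quispe→Lot B ($134), Jensen→Lot A ($161); total welfare W = $740.
Ivanova receives Lot E at value $176, so the others get W − 176 = $564.
Without Ivanova: best allocation of the remaining 4 bidders over all 5 lots is Lindqvist→Lot C ($119), Rossi→Lot E ($178), Quispe→Lot B ($134), Jensen→Lot A ($161), total $592.
VCG payment = (others' best without Ivanova) − (others' welfare with Ivanova) = 592 − 564 = $28.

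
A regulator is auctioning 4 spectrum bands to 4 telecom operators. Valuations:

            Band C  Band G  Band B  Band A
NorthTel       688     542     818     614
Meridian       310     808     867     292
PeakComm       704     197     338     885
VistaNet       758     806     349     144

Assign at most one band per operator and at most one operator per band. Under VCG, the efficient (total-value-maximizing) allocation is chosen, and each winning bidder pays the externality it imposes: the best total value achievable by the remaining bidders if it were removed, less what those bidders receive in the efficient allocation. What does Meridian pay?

Meridian pays $48M.

Efficient allocation: NorthTel→Band B ($818M), Meridian→Band G ($808M), PeakComm→Band A ($885M), VistaNet→Band C ($758M); total welfare W = $3269M.
Meridian receives Band G at value $808M, so the others get W − 808 = $2461M.
Without Meridian: best allocation of the remaining 3 bidders over all 4 bands is NorthTel→Band B ($818M), PeakComm→Band A ($885M), VistaNet→Band G ($806M), total $2509M.
VCG payment = (others' best without Meridian) − (others' welfare with Meridian) = 2509 − 2461 = $48M.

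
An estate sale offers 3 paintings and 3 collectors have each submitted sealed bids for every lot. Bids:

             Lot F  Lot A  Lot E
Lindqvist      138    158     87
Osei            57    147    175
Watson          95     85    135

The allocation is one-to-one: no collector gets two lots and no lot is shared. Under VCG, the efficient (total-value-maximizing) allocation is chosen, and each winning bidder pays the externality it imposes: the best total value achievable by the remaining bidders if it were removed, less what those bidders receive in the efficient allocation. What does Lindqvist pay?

Lindqvist pays $12.

Efficient allocation: Lindqvist→Lot A ($158), Osei→Lot E ($175), Watson→Lot F ($95); total welfare W = $428.
Lindqvist receives Lot A at value $158, so the others get W − 158 = $270.
Without Lindqvist: best allocation of the remaining 2 bidders over all 3 lots is Osei→Lot A ($147), Watson→Lot E ($135), total $282.
VCG payment = (others' best without Lindqvist) − (others' welfare with Lindqvist) = 282 − 270 = $12.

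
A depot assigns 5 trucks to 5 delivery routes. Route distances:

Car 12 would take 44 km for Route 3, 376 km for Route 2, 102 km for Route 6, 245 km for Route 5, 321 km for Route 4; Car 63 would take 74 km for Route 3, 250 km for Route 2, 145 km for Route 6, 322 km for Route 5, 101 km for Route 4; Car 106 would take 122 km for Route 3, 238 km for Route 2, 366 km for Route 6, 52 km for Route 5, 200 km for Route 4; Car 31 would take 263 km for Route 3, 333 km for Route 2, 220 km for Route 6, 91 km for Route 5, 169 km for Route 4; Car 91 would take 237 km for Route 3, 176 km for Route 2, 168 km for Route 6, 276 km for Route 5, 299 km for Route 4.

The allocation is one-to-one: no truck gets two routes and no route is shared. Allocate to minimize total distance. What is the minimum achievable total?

Optimal: Car 12→Route 6 (102 km), Car 63→Route 3 (74 km), Car 106→Route 5 (52 km), Car 31→Route 4 (169 km), Car 91→Route 2 (176 km) — total 102+74+52+169+176 = 573 km.
Min-entry greedy (repeatedly take the single cheapest remaining cell) gives 698 km, worse by 125.
Next-best assignment: Car 12→Route 3, Car 63→Route 6, Car 106→Route 5, Car 31→Route 4, Car 91→Route 2 = 586 km.
Every other assignment is strictly worse.

Min total: 573 km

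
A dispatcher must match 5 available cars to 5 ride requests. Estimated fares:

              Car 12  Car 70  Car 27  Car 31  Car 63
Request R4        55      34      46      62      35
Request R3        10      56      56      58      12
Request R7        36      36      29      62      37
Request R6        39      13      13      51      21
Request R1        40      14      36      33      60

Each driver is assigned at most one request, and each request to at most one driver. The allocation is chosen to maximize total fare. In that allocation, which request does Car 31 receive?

Car 31 receives Request R7.

Treat this as an assignment problem: match each driver to one request.
Optimal: Car 12→Request R6 ($39), Car 70→Request R3 ($56), Car 27→Request R4 ($46), Car 31→Request R7 ($62), Car 63→Request R1 ($60) — total 39+56+46+62+60 = $263.
Max-entry greedy (repeatedly take the single best remaining cell) gives $246, worse by 17.
Next-best assignment: Car 12→Request R4, Car 70→Request R7, Car 27→Request R3, Car 31→Request R6, Car 63→Request R1 = $258.
Car 31's own top request is Request R4 ($62), but forcing Car 31→Request R4 and reassigning the rest optimally gives only $253 — worse by 10.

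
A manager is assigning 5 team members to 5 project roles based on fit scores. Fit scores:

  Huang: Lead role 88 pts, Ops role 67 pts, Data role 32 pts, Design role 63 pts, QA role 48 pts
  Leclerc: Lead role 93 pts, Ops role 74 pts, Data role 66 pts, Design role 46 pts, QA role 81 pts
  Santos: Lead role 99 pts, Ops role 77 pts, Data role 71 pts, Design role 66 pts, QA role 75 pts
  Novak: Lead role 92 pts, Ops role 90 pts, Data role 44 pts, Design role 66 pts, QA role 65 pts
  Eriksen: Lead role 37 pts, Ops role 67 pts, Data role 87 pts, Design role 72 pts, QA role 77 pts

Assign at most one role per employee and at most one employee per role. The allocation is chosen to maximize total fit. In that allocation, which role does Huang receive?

Huang receives Design role.

Optimal: Huang→Design role (63 pts), Leclerc→QA role (81 pts), Santos→Lead role (99 pts), Novak→Ops role (90 pts), Eriksen→Data role (87 pts) — total 63+81+99+90+87 = 420 pts.
Row-greedy (each employee in turn takes its best remaining role) gives 399 pts, worse by 21.
Swapping Leclerc↔Novak (Leclerc→Ops role 74 pts, Novak→QA role 65 pts) loses 32.
Huang's own top role is Lead role (88 pts), but forcing Huang→Lead role and reassigning the rest optimally gives only 412 pts — worse by 8.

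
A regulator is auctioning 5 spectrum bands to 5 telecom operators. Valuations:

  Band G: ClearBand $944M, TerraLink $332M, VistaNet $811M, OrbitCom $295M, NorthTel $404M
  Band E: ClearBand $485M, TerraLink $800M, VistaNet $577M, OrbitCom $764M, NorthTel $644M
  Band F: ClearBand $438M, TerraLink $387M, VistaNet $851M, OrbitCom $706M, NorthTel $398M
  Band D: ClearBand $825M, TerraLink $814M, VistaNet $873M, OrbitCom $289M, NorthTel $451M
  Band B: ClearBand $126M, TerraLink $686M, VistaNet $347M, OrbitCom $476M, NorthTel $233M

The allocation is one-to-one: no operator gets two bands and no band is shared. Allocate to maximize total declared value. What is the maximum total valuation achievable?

Maximum total: $3853M

Optimal: ClearBand→Band G ($944M), TerraLink→Band B ($686M), VistaNet→Band D ($873M), OrbitCom→Band F ($706M), NorthTel→Band E ($644M) — total 944+686+873+706+644 = $3853M.
Column-greedy (each band in turn goes to its best remaining operator) gives $3522M, worse by 331.
Swapping OrbitCom↔VistaNet (OrbitCom→Band D $289M, VistaNet→Band F $851M) loses 439.
Every other assignment is strictly worse.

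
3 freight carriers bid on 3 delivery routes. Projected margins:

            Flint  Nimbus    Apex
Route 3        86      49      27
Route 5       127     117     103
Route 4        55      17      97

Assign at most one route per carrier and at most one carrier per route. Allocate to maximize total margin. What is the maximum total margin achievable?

Maximum total: $300k

Treat this as an assignment problem: match each carrier to one route.
Optimal: Flint→Route 3 ($86k), Nimbus→Route 5 ($117k), Apex→Route 4 ($97k) — total 86+117+97 = $300k.
Max-entry greedy (repeatedly take the single best remaining cell) gives $273k, worse by 27.
Next-best assignment: Flint→Route 5, Nimbus→Route 3, Apex→Route 4 = $273k.
Every other assignment is strictly worse.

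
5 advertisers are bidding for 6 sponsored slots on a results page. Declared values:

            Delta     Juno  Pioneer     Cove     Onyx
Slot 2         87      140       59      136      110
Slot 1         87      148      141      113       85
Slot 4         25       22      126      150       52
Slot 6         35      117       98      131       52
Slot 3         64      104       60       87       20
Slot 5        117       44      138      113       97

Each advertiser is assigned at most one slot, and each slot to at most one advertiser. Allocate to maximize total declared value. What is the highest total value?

Optimal: Delta→Slot 5 ($117), Juno→Slot 6 ($117), Pioneer→Slot 1 ($141), Cove→Slot 4 ($150), Onyx→Slot 2 ($110) — total 117+117+141+150+110 = $635.
Row-greedy (each advertiser in turn takes its best remaining slot) gives $579, worse by 56.
Swapping Delta↔Onyx (Delta→Slot 2 $87, Onyx→Slot 5 $97) loses 43.

Max total: $635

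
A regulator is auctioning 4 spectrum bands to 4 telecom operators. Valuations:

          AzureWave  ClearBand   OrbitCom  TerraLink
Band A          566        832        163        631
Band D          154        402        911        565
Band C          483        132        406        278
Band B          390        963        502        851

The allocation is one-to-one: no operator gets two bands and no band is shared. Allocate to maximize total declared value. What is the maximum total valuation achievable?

Optimal: AzureWave→Band C ($483M), ClearBand→Band A ($832M), OrbitCom→Band D ($911M), TerraLink→Band B ($851M) — total 483+832+911+851 = $3077M.
Row-greedy (each operator in turn takes its best remaining band) gives $2718M, worse by 359.
Swapping AzureWave↔TerraLink (AzureWave→Band B $390M, TerraLink→Band C $278M) loses 666.
Checked against all permutations: $3077M is optimal.

Maximum total: $3077M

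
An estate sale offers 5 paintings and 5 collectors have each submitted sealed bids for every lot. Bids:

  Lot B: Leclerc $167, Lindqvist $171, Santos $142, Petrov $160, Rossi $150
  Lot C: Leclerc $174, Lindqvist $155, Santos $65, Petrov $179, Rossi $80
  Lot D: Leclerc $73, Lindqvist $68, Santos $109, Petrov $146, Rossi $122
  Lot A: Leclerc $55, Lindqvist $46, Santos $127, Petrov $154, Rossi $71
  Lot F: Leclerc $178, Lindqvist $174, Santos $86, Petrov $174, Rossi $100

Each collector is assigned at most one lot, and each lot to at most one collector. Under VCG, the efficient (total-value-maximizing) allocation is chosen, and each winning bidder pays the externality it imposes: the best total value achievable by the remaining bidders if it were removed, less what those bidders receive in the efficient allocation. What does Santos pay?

Santos pays $2.

Efficient allocation: Leclerc→Lot F ($178), Lindqvist→Lot B ($171), Santos→Lot A ($127), Petrov→Lot C ($179), Rossi→Lot D ($122); total welfare W = $777.
Santos receives Lot A at value $127, so the others get W − 127 = $650.
Without Santos: best allocation of the remaining 4 bidders over all 5 lots is Leclerc→Lot C ($174), Lindqvist→Lot F ($174), Petrov→Lot A ($154), Rossi→Lot B ($150), total $652.
VCG payment = (others' best without Santos) − (others' welfare with Santos) = 652 − 650 = $2.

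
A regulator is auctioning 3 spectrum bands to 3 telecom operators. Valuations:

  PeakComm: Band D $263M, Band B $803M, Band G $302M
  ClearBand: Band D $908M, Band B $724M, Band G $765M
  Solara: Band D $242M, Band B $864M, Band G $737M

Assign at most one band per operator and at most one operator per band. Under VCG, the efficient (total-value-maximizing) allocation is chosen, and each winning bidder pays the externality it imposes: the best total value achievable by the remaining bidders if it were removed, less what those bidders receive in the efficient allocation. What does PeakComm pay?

Efficient allocation: PeakComm→Band B ($803M), ClearBand→Band D ($908M), Solara→Band G ($737M); total welfare W = $2448M.
PeakComm receives Band B at value $803M, so the others get W − 803 = $1645M.
Without PeakComm: best allocation of the remaining 2 bidders over all 3 bands is ClearBand→Band D ($908M), Solara→Band B ($864M), total $1772M.
VCG payment = (others' best without PeakComm) − (others' welfare with PeakComm) = 1772 − 1645 = $127M.

PeakComm pays $127M.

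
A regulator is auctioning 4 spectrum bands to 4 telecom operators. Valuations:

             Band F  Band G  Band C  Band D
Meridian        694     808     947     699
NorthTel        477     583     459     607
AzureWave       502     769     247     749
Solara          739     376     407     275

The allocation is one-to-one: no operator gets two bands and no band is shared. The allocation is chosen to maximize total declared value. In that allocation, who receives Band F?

Treat this as an assignment problem: match each operator to one band.
Optimal: Meridian→Band C ($947M), NorthTel→Band D ($607M), AzureWave→Band G ($769M), Solara→Band F ($739M) — total 947+607+769+739 = $3062M.
Column-greedy (each band in turn goes to its best remaining operator) gives $2755M, worse by 307.
Swapping NorthTel↔AzureWave (NorthTel→Band G $583M, AzureWave→Band D $749M) loses 44.
Checked against all permutations: $3062M is optimal.

Solara receives Band F.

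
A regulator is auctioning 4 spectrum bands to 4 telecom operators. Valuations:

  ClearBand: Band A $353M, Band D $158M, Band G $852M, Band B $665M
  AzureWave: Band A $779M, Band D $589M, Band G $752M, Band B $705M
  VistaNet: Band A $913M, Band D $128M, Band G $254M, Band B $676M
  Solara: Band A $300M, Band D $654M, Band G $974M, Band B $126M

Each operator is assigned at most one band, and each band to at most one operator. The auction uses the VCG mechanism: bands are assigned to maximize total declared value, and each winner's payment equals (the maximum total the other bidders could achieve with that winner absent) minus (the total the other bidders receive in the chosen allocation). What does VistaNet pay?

VistaNet pays $190M.

Efficient allocation: ClearBand→Band B ($665M), AzureWave→Band D ($589M), VistaNet→Band A ($913M), Solara→Band G ($974M); total welfare W = $3141M.
VistaNet receives Band A at value $913M, so the others get W − 913 = $2228M.
Without VistaNet: best allocation of the remaining 3 bidders over all 4 bands is ClearBand→Band B ($665M), AzureWave→Band A ($779M), Solara→Band G ($974M), total $2418M.
VCG payment = (others' best without VistaNet) − (others' welfare with VistaNet) = 2418 − 2228 = $190M.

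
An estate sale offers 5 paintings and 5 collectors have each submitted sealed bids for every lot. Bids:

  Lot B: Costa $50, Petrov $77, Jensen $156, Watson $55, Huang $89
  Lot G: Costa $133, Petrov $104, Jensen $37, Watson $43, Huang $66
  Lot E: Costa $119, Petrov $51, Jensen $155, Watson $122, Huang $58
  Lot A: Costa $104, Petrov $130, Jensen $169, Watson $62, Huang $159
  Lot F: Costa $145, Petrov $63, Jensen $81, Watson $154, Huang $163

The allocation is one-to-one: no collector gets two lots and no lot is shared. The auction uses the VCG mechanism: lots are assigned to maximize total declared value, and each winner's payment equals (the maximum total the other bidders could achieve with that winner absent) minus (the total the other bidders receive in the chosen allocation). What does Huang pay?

Efficient allocation: Costa→Lot G ($133), Petrov→Lot A ($130), Jensen→Lot B ($156), Watson→Lot E ($122), Huang→Lot F ($163); total welfare W = $704.
Huang receives Lot F at value $163, so the others get W − 163 = $541.
Without Huang: best allocation of the remaining 4 bidders over all 5 lots is Costa→Lot G ($133), Petrov→Lot A ($130), Jensen→Lot B ($156), Watson→Lot F ($154), total $573.
VCG payment = (others' best without Huang) − (others' welfare with Huang) = 573 − 541 = $32.

Huang pays $32.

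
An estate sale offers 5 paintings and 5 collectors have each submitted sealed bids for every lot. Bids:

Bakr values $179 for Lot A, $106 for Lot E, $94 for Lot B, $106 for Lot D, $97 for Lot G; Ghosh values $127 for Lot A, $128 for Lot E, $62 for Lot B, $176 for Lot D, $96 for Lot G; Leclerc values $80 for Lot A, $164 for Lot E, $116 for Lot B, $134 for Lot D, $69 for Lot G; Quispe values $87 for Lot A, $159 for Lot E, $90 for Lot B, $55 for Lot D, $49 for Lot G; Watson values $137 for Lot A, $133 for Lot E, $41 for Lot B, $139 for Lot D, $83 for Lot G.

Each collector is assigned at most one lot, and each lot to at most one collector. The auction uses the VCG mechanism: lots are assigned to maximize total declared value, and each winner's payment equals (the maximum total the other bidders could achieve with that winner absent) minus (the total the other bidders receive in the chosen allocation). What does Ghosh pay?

Efficient allocation: Bakr→Lot A ($179), Ghosh→Lot D ($176), Leclerc→Lot B ($116), Quispe→Lot E ($159), Watson→Lot G ($83); total welfare W = $713.
Ghosh receives Lot D at value $176, so the others get W − 176 = $537.
Without Ghosh: best allocation of the remaining 4 bidders over all 5 lots is Bakr→Lot A ($179), Leclerc→Lot B ($116), Quispe→Lot E ($159), Watson→Lot D ($139), total $593.
VCG payment = (others' best without Ghosh) − (others' welfare with Ghosh) = 593 − 537 = $56.

Ghosh pays $56.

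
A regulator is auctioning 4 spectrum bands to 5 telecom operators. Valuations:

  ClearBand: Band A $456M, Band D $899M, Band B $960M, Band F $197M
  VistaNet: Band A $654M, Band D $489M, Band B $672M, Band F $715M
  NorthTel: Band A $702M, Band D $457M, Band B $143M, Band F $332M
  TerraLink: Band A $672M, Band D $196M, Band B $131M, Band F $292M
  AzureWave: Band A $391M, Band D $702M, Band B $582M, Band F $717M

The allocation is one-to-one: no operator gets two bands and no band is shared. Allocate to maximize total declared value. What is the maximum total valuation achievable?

Optimal: NorthTel→Band A ($702M), AzureWave→Band D ($702M), ClearBand→Band B ($960M), VistaNet→Band F ($715M) — total 702+702+960+715 = $3079M.
Max-entry greedy (repeatedly take the single best remaining cell) gives $2868M, worse by 211.
Next-best assignment: TerraLink→Band A, AzureWave→Band D, ClearBand→Band B, VistaNet→Band F = $3049M.
Swapping AzureWave↔NorthTel (AzureWave→Band A $391M, NorthTel→Band D $457M) loses 556.

Max total: $3079M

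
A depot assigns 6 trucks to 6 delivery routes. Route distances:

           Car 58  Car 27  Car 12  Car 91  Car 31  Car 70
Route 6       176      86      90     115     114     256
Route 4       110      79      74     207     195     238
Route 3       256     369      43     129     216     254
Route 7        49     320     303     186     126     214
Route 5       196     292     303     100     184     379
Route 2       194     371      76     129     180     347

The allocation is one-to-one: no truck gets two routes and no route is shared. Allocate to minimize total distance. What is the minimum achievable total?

Minimum total: 672 km

Optimal: Car 58→Route 7 (49 km), Car 27→Route 4 (79 km), Car 12→Route 2 (76 km), Car 91→Route 5 (100 km), Car 31→Route 6 (114 km), Car 70→Route 3 (254 km) — total 49+79+76+100+114+254 = 672 km.
Min-entry greedy (repeatedly take the single cheapest remaining cell) gives 732 km, worse by 60.
Next-best assignment: Car 58→Route 7, Car 27→Route 6, Car 12→Route 3, Car 91→Route 5, Car 31→Route 2, Car 70→Route 4 = 696 km.
Every other assignment is strictly worse.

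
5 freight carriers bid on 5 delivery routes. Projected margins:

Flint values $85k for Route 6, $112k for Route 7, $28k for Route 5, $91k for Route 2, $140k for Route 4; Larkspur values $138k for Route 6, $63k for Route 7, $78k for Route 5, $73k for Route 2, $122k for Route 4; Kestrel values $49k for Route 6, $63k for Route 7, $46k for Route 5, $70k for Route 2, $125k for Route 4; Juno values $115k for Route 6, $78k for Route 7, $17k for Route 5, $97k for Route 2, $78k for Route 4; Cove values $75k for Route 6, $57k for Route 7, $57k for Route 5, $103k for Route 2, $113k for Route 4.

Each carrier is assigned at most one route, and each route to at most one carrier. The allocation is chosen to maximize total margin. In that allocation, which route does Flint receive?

Flint receives Route 7.

Optimal: Flint→Route 7 ($112k), Larkspur→Route 5 ($78k), Kestrel→Route 4 ($125k), Juno→Route 6 ($115k), Cove→Route 2 ($103k) — total 112+78+125+115+103 = $533k.
Next-best assignment: Flint→Route 7, Larkspur→Route 6, Kestrel→Route 4, Juno→Route 2, Cove→Route 5 = $529k.
Swapping Juno↔Larkspur (Juno→Route 5 $17k, Larkspur→Route 6 $138k) loses 38.
Flint's own top route is Route 4 ($140k), but forcing Flint→Route 4 and reassigning the rest optimally gives only $505k — worse by 28.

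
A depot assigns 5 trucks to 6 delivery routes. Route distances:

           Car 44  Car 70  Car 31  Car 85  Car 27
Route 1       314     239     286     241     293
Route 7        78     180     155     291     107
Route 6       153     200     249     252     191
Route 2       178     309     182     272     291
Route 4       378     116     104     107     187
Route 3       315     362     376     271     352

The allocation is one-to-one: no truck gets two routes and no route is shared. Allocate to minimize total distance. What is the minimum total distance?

Optimal: Car 44→Route 6 (153 km), Car 70→Route 1 (239 km), Car 31→Route 2 (182 km), Car 85→Route 4 (107 km), Car 27→Route 7 (107 km) — total 153+239+182+107+107 = 788 km.
Column-greedy (each route in turn goes to its cheapest remaining truck) gives 797 km, worse by 9.
Swapping Car 85↔Car 44 (Car 85→Route 6 252 km, Car 44→Route 4 378 km) adds 370.

Minimum total: 788 km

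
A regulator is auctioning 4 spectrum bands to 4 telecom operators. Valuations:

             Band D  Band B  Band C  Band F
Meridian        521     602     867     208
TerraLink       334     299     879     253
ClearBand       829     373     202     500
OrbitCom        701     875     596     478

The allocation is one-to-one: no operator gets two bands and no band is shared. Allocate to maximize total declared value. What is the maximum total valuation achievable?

Optimal: Meridian→Band C ($867M), TerraLink→Band F ($253M), ClearBand→Band D ($829M), OrbitCom→Band B ($875M) — total 867+253+829+875 = $2824M.
Max-entry greedy (repeatedly take the single best remaining cell) gives $2791M, worse by 33.
Swapping ClearBand↔TerraLink (ClearBand→Band F $500M, TerraLink→Band D $334M) loses 248.

Max total: $2824M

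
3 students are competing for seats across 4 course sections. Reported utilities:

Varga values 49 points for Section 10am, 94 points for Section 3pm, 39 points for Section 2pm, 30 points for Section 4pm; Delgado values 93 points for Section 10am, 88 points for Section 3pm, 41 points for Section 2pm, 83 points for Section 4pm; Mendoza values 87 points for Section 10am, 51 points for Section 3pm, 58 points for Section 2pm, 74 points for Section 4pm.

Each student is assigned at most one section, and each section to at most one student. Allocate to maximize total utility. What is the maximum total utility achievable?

Optimal: Varga→Section 3pm (94 points), Delgado→Section 4pm (83 points), Mendoza→Section 10am (87 points) — total 94+83+87 = 264 points.
Row-greedy (each student in turn takes its best remaining section) gives 261 points, worse by 3.
Next-best assignment: Varga→Section 3pm, Delgado→Section 10am, Mendoza→Section 4pm = 261 points.
No other one-to-one assignment exceeds 264 points.

Max total: 264 points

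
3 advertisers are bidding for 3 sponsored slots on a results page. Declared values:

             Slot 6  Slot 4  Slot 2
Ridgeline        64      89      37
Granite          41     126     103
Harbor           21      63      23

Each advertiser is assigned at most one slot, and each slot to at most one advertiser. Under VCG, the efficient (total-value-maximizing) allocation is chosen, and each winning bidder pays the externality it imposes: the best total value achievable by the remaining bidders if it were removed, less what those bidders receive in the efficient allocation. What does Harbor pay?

Efficient allocation: Ridgeline→Slot 6 ($64), Granite→Slot 2 ($103), Harbor→Slot 4 ($63); total welfare W = $230.
Harbor receives Slot 4 at value $63, so the others get W − 63 = $167.
Without Harbor: best allocation of the remaining 2 bidders over all 3 slots is Ridgeline→Slot 4 ($89), Granite→Slot 2 ($103), total $192.
VCG payment = (others' best without Harbor) − (others' welfare with Harbor) = 192 − 167 = $25.

Harbor pays $25.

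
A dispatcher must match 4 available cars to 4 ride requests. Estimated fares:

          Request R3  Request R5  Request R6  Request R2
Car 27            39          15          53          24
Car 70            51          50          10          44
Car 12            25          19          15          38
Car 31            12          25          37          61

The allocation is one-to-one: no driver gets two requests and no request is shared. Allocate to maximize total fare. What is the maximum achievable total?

Optimal: Car 27→Request R6 ($53), Car 70→Request R5 ($50), Car 12→Request R3 ($25), Car 31→Request R2 ($61) — total 53+50+25+61 = $189.
Next-best assignment: Car 27→Request R6, Car 70→Request R3, Car 12→Request R5, Car 31→Request R2 = $184.
Swapping Car 31↔Car 27 (Car 31→Request R6 $37, Car 27→Request R2 $24) loses 53.
Every other assignment is strictly worse.

Max total: $189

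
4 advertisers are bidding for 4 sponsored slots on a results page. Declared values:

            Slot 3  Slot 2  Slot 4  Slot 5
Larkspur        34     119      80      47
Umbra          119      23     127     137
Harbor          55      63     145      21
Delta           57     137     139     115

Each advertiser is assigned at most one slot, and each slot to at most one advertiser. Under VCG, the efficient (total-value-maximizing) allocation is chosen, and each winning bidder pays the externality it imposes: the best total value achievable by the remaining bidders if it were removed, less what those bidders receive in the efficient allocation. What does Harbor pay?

Efficient allocation: Larkspur→Slot 2 ($119), Umbra→Slot 3 ($119), Harbor→Slot 4 ($145), Delta→Slot 5 ($115); total welfare W = $498.
Harbor receives Slot 4 at value $145, so the others get W − 145 = $353.
Without Harbor: best allocation of the remaining 3 bidders over all 4 slots is Larkspur→Slot 2 ($119), Umbra→Slot 5 ($137), Delta→Slot 4 ($139), total $395.
VCG payment = (others' best without Harbor) − (others' welfare with Harbor) = 395 − 353 = $42.

Harbor pays $42.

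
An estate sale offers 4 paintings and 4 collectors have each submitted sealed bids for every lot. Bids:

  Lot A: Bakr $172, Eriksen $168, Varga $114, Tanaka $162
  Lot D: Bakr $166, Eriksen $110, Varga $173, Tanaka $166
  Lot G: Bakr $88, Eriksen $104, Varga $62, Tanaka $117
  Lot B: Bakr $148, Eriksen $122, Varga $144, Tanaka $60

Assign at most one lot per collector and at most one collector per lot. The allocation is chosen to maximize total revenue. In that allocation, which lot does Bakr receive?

Optimal: Bakr→Lot B ($148), Eriksen→Lot A ($168), Varga→Lot D ($173), Tanaka→Lot G ($117) — total 148+168+173+117 = $606.
Row-greedy (each collector in turn takes its best remaining lot) gives $584, worse by 22.
No other one-to-one assignment exceeds $606.
Bakr's own top lot is Lot A ($172), but forcing Bakr→Lot A and reassigning the rest optimally gives only $586 — worse by 20.

Bakr receives Lot B.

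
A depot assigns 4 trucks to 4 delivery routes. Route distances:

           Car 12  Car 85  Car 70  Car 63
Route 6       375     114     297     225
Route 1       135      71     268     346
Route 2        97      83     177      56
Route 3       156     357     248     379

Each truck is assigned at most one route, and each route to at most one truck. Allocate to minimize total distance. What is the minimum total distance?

Min total: 553 km

Optimal: Car 12→Route 1 (135 km), Car 85→Route 6 (114 km), Car 70→Route 3 (248 km), Car 63→Route 2 (56 km) — total 135+114+248+56 = 553 km.
Row-greedy (each truck in turn takes its cheapest remaining route) gives 641 km, worse by 88.
Next-best assignment: Car 12→Route 3, Car 85→Route 1, Car 70→Route 6, Car 63→Route 2 = 580 km.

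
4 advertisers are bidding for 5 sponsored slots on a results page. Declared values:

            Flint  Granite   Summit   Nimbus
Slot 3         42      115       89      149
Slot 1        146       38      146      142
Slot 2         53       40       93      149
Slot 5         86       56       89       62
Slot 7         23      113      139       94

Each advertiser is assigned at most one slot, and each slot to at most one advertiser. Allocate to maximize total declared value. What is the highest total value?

Maximum total: $549

This is a one-to-one assignment (maximum-weight bipartite matching).
Optimal: Flint→Slot 1 ($146), Granite→Slot 3 ($115), Summit→Slot 7 ($139), Nimbus→Slot 2 ($149) — total 146+115+139+149 = $549.
Column-greedy (each slot in turn goes to its best remaining advertiser) gives $444, worse by 105.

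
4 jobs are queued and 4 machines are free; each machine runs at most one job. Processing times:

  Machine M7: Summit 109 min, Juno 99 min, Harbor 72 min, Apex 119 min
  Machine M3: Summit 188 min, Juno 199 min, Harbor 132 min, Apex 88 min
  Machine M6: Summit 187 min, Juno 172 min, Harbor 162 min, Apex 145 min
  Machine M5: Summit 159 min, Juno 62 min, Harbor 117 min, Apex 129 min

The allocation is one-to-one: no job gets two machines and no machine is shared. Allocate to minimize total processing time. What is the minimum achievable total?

This is the linear assignment problem.
Optimal: Summit→Machine M6 (187 min), Juno→Machine M5 (62 min), Harbor→Machine M7 (72 min), Apex→Machine M3 (88 min) — total 187+62+72+88 = 409 min.
Column-greedy (each machine in turn goes to its cheapest remaining job) gives 491 min, worse by 82.
No other one-to-one assignment undercuts 409 min.

Minimum total: 409 min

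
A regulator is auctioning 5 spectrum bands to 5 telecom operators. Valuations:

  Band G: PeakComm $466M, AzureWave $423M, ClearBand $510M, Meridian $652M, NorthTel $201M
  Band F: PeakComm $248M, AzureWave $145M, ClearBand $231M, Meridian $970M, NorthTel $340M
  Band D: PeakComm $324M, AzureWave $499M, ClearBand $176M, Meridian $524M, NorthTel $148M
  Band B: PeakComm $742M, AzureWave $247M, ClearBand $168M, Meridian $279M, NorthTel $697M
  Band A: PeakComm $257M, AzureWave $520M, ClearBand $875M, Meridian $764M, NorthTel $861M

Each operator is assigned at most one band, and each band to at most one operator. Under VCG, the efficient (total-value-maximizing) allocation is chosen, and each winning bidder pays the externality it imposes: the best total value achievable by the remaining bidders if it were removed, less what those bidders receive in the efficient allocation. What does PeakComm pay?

Efficient allocation: PeakComm→Band B ($742M), AzureWave→Band D ($499M), ClearBand→Band G ($510M), Meridian→Band F ($970M), NorthTel→Band A ($861M); total welfare W = $3582M.
PeakComm receives Band B at value $742M, so the others get W − 742 = $2840M.
Without PeakComm: best allocation of the remaining 4 bidders over all 5 bands is AzureWave→Band D ($499M), ClearBand→Band A ($875M), Meridian→Band F ($970M), NorthTel→Band B ($697M), total $3041M.
VCG payment = (others' best without PeakComm) − (others' welfare with PeakComm) = 3041 − 2840 = $201M.

PeakComm pays $201M.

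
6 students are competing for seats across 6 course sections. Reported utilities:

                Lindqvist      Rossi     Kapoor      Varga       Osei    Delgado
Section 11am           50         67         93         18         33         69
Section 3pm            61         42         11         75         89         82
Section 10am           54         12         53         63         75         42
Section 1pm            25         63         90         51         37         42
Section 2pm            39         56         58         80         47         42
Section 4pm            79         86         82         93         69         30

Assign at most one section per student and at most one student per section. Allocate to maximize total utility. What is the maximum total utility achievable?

This is the linear assignment problem.
Optimal: Lindqvist→Section 4pm (79 points), Rossi→Section 11am (67 points), Kapoor→Section 1pm (90 points), Varga→Section 2pm (80 points), Osei→Section 10am (75 points), Delgado→Section 3pm (82 points) — total 79+67+90+80+75+82 = 473 points.
Column-greedy (each section in turn goes to its best remaining student) gives 429 points, worse by 44.
Next-best assignment: Lindqvist→Section 4pm, Rossi→Section 1pm, Kapoor→Section 11am, Varga→Section 2pm, Osei→Section 10am, Delgado→Section 3pm = 472 points.
No other one-to-one assignment exceeds 473 points.

Maximum total: 473 points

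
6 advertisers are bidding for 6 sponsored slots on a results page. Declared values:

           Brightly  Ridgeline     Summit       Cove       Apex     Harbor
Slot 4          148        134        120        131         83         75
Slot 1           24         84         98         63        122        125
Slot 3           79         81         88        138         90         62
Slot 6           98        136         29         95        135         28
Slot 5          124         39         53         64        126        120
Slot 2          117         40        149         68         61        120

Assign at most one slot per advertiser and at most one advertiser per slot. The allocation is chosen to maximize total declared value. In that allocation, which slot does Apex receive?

Treat this as an assignment problem: match each advertiser to one slot.
Optimal: Brightly→Slot 4 ($148), Ridgeline→Slot 6 ($136), Summit→Slot 2 ($149), Cove→Slot 3 ($138), Apex→Slot 5 ($126), Harbor→Slot 1 ($125) — total 148+136+149+138+126+125 = $822.
Next-best assignment: Brightly→Slot 4, Ridgeline→Slot 6, Summit→Slot 2, Cove→Slot 3, Apex→Slot 1, Harbor→Slot 5 = $813.
No other one-to-one assignment exceeds $822.
Apex's own top slot is Slot 6 ($135), but forcing Apex→Slot 6 and reassigning the rest optimally gives only $805 — worse by 17.

Apex receives Slot 5.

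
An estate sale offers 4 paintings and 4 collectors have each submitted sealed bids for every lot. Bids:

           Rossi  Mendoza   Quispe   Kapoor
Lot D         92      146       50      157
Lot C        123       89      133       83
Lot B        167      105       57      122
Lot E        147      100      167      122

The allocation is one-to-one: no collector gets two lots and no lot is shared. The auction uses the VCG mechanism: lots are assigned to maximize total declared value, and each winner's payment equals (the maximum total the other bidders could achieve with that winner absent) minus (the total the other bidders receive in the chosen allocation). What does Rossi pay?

Rossi pays $22.

Efficient allocation: Rossi→Lot B ($167), Mendoza→Lot C ($89), Quispe→Lot E ($167), Kapoor→Lot D ($157); total welfare W = $580.
Rossi receives Lot B at value $167, so the others get W − 167 = $413.
Without Rossi: best allocation of the remaining 3 bidders over all 4 lots is Mendoza→Lot D ($146), Quispe→Lot E ($167), Kapoor→Lot B ($122), total $435.
VCG payment = (others' best without Rossi) − (others' welfare with Rossi) = 435 − 413 = $22.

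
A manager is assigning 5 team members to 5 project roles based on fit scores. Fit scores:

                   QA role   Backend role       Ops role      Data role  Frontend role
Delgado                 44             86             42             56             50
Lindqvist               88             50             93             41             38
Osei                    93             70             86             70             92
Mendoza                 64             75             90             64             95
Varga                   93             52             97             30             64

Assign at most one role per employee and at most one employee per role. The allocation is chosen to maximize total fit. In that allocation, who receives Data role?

Osei receives Data role.

Optimal: Delgado→Backend role (86 pts), Lindqvist→Ops role (93 pts), Osei→Data role (70 pts), Mendoza→Frontend role (95 pts), Varga→QA role (93 pts) — total 86+93+70+95+93 = 437 pts.
Row-greedy (each employee in turn takes its best remaining role) gives 397 pts, worse by 40.
Osei's own top role is QA role (93 pts), but forcing Osei→QA role and reassigning the rest optimally gives only 412 pts — worse by 25.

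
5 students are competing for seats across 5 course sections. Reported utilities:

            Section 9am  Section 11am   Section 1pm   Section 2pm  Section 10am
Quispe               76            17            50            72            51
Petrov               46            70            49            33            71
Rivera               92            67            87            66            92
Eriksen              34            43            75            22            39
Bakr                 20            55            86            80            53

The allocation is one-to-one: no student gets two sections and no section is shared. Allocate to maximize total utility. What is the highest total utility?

Max total: 393 points

Optimal: Quispe→Section 9am (76 points), Petrov→Section 11am (70 points), Rivera→Section 10am (92 points), Eriksen→Section 1pm (75 points), Bakr→Section 2pm (80 points) — total 76+70+92+75+80 = 393 points.
Column-greedy (each section in turn goes to its best remaining student) gives 359 points, worse by 34.
Next-best assignment: Quispe→Section 9am, Petrov→Section 10am, Rivera→Section 11am, Eriksen→Section 1pm, Bakr→Section 2pm = 369 points.
Every other assignment is strictly worse.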